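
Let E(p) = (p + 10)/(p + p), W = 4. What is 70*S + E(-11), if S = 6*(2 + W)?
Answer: 55441/22 ≈ 2520.0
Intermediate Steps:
E(p) = (10 + p)/(2*p) (E(p) = (10 + p)/((2*p)) = (10 + p)*(1/(2*p)) = (10 + p)/(2*p))
S = 36 (S = 6*(2 + 4) = 6*6 = 36)
70*S + E(-11) = 70*36 + (1/2)*(10 - 11)/(-11) = 2520 + (1/2)*(-1/11)*(-1) = 2520 + 1/22 = 55441/22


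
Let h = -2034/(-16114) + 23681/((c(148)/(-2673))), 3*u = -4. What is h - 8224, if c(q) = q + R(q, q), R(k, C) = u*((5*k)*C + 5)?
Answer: -27468969889133/3526194392 ≈ -7790.0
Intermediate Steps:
u = -4/3 (u = (⅓)*(-4) = -4/3 ≈ -1.3333)
R(k, C) = -20/3 - 20*C*k/3 (R(k, C) = -4*((5*k)*C + 5)/3 = -4*(5*C*k + 5)/3 = -4*(5 + 5*C*k)/3 = -20/3 - 20*C*k/3)
c(q) = -20/3 + q - 20*q²/3 (c(q) = q + (-20/3 - 20*q*q/3) = q + (-20/3 - 20*q²/3) = -20/3 + q - 20*q²/3)
h = 1530452790675/3526194392 (h = -2034/(-16114) + 23681/(((-20/3 + 148 - 20/3*148²)/(-2673))) = -2034*(-1/16114) + 23681/(((-20/3 + 148 - 20/3*21904)*(-1/2673))) = 1017/8057 + 23681/(((-20/3 + 148 - 438080/3)*(-1/2673))) = 1017/8057 + 23681/((-437656/3*(-1/2673))) = 1017/8057 + 23681/(437656/8019) = 1017/8057 + 23681*(8019/437656) = 1017/8057 + 189897939/437656 = 1530452790675/3526194392 ≈ 434.02)
h - 8224 = 1530452790675/3526194392 - 8224 = -27468969889133/3526194392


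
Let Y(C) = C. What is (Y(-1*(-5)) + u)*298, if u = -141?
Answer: -40528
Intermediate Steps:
(Y(-1*(-5)) + u)*298 = (-1*(-5) - 141)*298 = (5 - 141)*298 = -136*298 = -40528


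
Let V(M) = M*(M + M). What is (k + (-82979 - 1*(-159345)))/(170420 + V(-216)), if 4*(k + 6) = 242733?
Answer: 548173/1054928 ≈ 0.51963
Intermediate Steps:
k = 242709/4 (k = -6 + (¼)*242733 = -6 + 242733/4 = 242709/4 ≈ 60677.)
V(M) = 2*M² (V(M) = M*(2*M) = 2*M²)
(k + (-82979 - 1*(-159345)))/(170420 + V(-216)) = (242709/4 + (-82979 - 1*(-159345)))/(170420 + 2*(-216)²) = (242709/4 + (-82979 + 159345))/(170420 + 2*46656) = (242709/4 + 76366)/(170420 + 93312) = (548173/4)/263732 = (548173/4)*(1/263732) = 548173/1054928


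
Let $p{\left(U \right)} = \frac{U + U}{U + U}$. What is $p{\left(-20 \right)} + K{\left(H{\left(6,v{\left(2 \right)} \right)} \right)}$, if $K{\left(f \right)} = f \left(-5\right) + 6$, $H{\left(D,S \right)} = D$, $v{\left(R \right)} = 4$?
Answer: $-23$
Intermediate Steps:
$p{\left(U \right)} = 1$ ($p{\left(U \right)} = \frac{2 U}{2 U} = 2 U \frac{1}{2 U} = 1$)
$K{\left(f \right)} = 6 - 5 f$ ($K{\left(f \right)} = - 5 f + 6 = 6 - 5 f$)
$p{\left(-20 \right)} + K{\left(H{\left(6,v{\left(2 \right)} \right)} \right)} = 1 + \left(6 - 30\right) = 1 - 24 = -23$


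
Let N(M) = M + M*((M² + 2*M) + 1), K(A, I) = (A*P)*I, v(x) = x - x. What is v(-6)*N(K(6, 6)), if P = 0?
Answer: 0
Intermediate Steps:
v(x) = 0
K(A, I) = 0 (K(A, I) = (A*0)*I = 0*I = 0)
N(M) = M + M*(1 + M² + 2*M)
v(-6)*N(K(6, 6)) = 0*(0*(2 + 0² + 2*0)) = 0*(0*(2 + 0 + 0)) = 0*(0*2) = 0*0 = 0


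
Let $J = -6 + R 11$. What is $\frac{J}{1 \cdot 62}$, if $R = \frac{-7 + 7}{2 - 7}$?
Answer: $- \frac{3}{31} \approx -0.096774$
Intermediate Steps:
$R = 0$ ($R = \frac{0}{-5} = 0 \left(- \frac{1}{5}\right) = 0$)
$J = -6$ ($J = -6 + 0 \cdot 11 = -6 + 0 = -6$)
$\frac{J}{1 \cdot 62} = - \frac{6}{1 \cdot 62} = - \frac{6}{62} = \left(-6\right) \frac{1}{62} = - \frac{3}{31}$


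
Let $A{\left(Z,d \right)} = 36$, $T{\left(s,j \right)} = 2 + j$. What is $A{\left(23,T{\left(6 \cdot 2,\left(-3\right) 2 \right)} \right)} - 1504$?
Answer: $-1468$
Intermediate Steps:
$A{\left(23,T{\left(6 \cdot 2,\left(-3\right) 2 \right)} \right)} - 1504 = 36 - 1504 = -1468$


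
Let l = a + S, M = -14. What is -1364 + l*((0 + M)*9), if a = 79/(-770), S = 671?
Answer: -4724339/55 ≈ -85897.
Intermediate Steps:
a = -79/770 (a = 79*(-1/770) = -79/770 ≈ -0.10260)
l = 516591/770 (l = -79/770 + 671 = 516591/770 ≈ 670.90)
-1364 + l*((0 + M)*9) = -1364 + 516591*((0 - 14)*9)/770 = -1364 + 516591*(-14*9)/770 = -1364 + (516591/770)*(-126) = -1364 - 4649319/55 = -4724339/55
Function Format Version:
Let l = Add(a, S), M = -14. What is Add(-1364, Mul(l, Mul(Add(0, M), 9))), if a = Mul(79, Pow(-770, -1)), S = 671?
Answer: Rational(-4724339, 55) ≈ -85897.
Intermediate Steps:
a = Rational(-79, 770) (a = Mul(79, Rational(-1, 770)) = Rational(-79, 770) ≈ -0.10260)
l = Rational(516591, 770) (l = Add(Rational(-79, 770), 671) = Rational(516591, 770) ≈ 670.90)
Add(-1364, Mul(l, Mul(Add(0, M), 9))) = Add(-1364, Mul(Rational(516591, 770), Mul(Add(0, -14), 9))) = Add(-1364, Mul(Rational(516591, 770), Mul(-14, 9))) = Add(-1364, Mul(Rational(516591, 770), -126)) = Add(-1364, Rational(-4649319, 55)) = Rational(-4724339, 55)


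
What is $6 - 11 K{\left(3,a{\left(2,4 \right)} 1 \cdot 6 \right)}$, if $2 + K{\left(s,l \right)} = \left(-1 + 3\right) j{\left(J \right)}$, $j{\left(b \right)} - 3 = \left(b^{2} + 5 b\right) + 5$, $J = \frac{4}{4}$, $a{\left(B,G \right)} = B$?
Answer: $-280$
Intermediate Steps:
$J = 1$ ($J = 4 \cdot \frac{1}{4} = 1$)
$j{\left(b \right)} = 8 + b^{2} + 5 b$ ($j{\left(b \right)} = 3 + \left(\left(b^{2} + 5 b\right) + 5\right) = 3 + \left(5 + b^{2} + 5 b\right) = 8 + b^{2} + 5 b$)
$K{\left(s,l \right)} = 26$ ($K{\left(s,l \right)} = -2 + \left(-1 + 3\right) \left(8 + 1^{2} + 5 \cdot 1\right) = -2 + 2 \left(8 + 1 + 5\right) = -2 + 2 \cdot 14 = -2 + 28 = 26$)
$6 - 11 K{\left(3,a{\left(2,4 \right)} 1 \cdot 6 \right)} = 6 - 286 = -280$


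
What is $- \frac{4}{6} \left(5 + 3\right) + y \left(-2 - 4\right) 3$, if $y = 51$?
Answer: $- \frac{2770}{3} \approx -923.33$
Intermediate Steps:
$- \frac{4}{6} \left(5 + 3\right) + y \left(-2 - 4\right) 3 = - \frac{4}{6} \left(5 + 3\right) + 51 \left(-2 - 4\right) 3 = \left(-4\right) \frac{1}{6} \cdot 8 + 51 \left(\left(-6\right) 3\right) = \left(- \frac{2}{3}\right) 8 + 51 \left(-18\right) = - \frac{16}{3} - 918 = - \frac{2770}{3}$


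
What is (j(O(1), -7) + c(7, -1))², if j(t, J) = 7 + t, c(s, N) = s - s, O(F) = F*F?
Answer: 64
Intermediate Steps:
O(F) = F²
c(s, N) = 0
(j(O(1), -7) + c(7, -1))² = ((7 + 1²) + 0)² = ((7 + 1) + 0)² = (8 + 0)² = 8² = 64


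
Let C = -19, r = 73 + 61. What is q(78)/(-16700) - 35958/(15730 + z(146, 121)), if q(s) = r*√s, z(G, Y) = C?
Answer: -11986/5237 - 67*√78/8350 ≈ -2.3596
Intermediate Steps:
r = 134
z(G, Y) = -19
q(s) = 134*√s
q(78)/(-16700) - 35958/(15730 + z(146, 121)) = (134*√78)/(-16700) - 35958/(15730 - 19) = (134*√78)*(-1/16700) - 35958/15711 = -67*√78/8350 - 35958*1/15711 = -67*√78/8350 - 11986/5237 = -11986/5237 - 67*√78/8350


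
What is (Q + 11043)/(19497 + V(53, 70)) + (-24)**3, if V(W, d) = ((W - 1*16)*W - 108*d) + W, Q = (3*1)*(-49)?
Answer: -192847728/13951 ≈ -13823.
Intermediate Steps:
Q = -147 (Q = 3*(-49) = -147)
V(W, d) = W - 108*d + W*(-16 + W) (V(W, d) = ((W - 16)*W - 108*d) + W = ((-16 + W)*W - 108*d) + W = (W*(-16 + W) - 108*d) + W = (-108*d + W*(-16 + W)) + W = W - 108*d + W*(-16 + W))
(Q + 11043)/(19497 + V(53, 70)) + (-24)**3 = (-147 + 11043)/(19497 + (53**2 - 108*70 - 15*53)) + (-24)**3 = 10896/(19497 + (2809 - 7560 - 795)) - 13824 = 10896/(19497 - 5546) - 13824 = 10896/13951 - 13824 = -192847728/13951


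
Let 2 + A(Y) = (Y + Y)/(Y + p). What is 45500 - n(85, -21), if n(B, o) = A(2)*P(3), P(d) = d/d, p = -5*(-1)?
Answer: 318510/7 ≈ 45501.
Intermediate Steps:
p = 5
A(Y) = -2 + 2*Y/(5 + Y) (A(Y) = -2 + (Y + Y)/(Y + 5) = -2 + (2*Y)/(5 + Y) = -2 + 2*Y/(5 + Y))
P(d) = 1
n(B, o) = -10/7 (n(B, o) = -10/(5 + 2)*1 = -10/7*1 = -10/7)
45500 - n(85, -21) = 45500 - 1*(-10/7) = 45500 + 10/7 = 318510/7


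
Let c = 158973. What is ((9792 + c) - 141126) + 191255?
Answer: 218894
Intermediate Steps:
((9792 + c) - 141126) + 191255 = ((9792 + 158973) - 141126) + 191255 = (168765 - 141126) + 191255 = 27639 + 191255 = 218894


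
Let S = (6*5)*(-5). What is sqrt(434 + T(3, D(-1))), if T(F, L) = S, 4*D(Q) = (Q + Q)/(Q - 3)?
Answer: 2*sqrt(71) ≈ 16.852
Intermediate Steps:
D(Q) = Q/(2*(-3 + Q)) (D(Q) = ((Q + Q)/(Q - 3))/4 = ((2*Q)/(-3 + Q))/4 = (2*Q/(-3 + Q))/4 = Q/(2*(-3 + Q)))
S = -150 (S = 30*(-5) = -150)
T(F, L) = -150
sqrt(434 + T(3, D(-1))) = sqrt(434 - 150) = sqrt(284) = 2*sqrt(71)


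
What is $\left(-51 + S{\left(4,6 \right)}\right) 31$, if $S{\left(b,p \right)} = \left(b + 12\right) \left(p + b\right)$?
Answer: $3379$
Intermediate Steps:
$S{\left(b,p \right)} = \left(12 + b\right) \left(b + p\right)$
$\left(-51 + S{\left(4,6 \right)}\right) 31 = \left(-51 + \left(4^{2} + 12 \cdot 4 + 12 \cdot 6 + 4 \cdot 6\right)\right) 31 = \left(-51 + \left(16 + 48 + 72 + 24\right)\right) 31 = \left(-51 + 160\right) 31 = 109 \cdot 31 = 3379$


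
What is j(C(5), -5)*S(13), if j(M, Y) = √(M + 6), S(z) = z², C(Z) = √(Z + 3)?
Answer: 169*√(6 + 2*√2) ≈ 502.14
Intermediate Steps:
C(Z) = √(3 + Z)
j(M, Y) = √(6 + M)
j(C(5), -5)*S(13) = √(6 + √(3 + 5))*13² = √(6 + √8)*169 = √(6 + 2*√2)*169 = 169*√(6 + 2*√2)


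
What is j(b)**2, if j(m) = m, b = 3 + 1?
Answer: 16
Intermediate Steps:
b = 4
j(b)**2 = 4**2 = 16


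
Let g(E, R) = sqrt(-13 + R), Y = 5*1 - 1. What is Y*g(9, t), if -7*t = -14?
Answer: 4*I*sqrt(11) ≈ 13.266*I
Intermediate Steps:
t = 2 (t = -1/7*(-14) = 2)
Y = 4 (Y = 5 - 1 = 4)
Y*g(9, t) = 4*sqrt(-13 + 2) = 4*sqrt(-11) = 4*(I*sqrt(11)) = 4*I*sqrt(11)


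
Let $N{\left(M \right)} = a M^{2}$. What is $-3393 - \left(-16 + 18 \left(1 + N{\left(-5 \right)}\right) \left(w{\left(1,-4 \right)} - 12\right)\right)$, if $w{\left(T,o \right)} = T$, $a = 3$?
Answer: $11671$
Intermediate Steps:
$N{\left(M \right)} = 3 M^{2}$
$-3393 - \left(-16 + 18 \left(1 + N{\left(-5 \right)}\right) \left(w{\left(1,-4 \right)} - 12\right)\right) = -3393 - \left(-16 + 18 \left(1 + 3 \left(-5\right)^{2}\right) \left(1 - 12\right)\right) = -3393 - \left(-16 + 18 \left(1 + 3 \cdot 25\right) \left(-11\right)\right) = -3393 - \left(-16 + 18 \left(1 + 75\right) \left(-11\right)\right) = -3393 - \left(-16 + 18 \cdot 76 \left(-11\right)\right) = -3393 + \left(\left(-18\right) \left(-836\right) + 16\right) = -3393 + \left(15048 + 16\right) = -3393 + 15064 = 11671$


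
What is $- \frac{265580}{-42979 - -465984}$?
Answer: $- \frac{53116}{84601} \approx -0.62784$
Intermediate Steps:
$- \frac{265580}{-42979 - -465984} = - \frac{265580}{-42979 + 465984} = - \frac{265580}{423005} = \left(-265580\right) \frac{1}{423005} = - \frac{53116}{84601}$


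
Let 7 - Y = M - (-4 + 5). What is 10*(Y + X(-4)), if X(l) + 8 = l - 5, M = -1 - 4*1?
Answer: -40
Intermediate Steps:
M = -5 (M = -1 - 4 = -5)
X(l) = -13 + l (X(l) = -8 + (l - 5) = -8 + (-5 + l) = -13 + l)
Y = 13 (Y = 7 - (-5 - (-4 + 5)) = 7 - (-5 - 1*1) = 7 - (-5 - 1) = 7 - 1*(-6) = 7 + 6 = 13)
10*(Y + X(-4)) = 10*(13 + (-13 - 4)) = 10*(13 - 17) = 10*(-4) = -40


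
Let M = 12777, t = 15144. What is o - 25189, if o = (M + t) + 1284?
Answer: 4016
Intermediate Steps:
o = 29205 (o = (12777 + 15144) + 1284 = 27921 + 1284 = 29205)
o - 25189 = 29205 - 25189 = 4016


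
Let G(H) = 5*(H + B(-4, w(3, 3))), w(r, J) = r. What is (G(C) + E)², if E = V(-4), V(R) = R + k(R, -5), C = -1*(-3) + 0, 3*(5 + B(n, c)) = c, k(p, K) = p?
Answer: 169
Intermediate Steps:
B(n, c) = -5 + c/3
C = 3 (C = 3 + 0 = 3)
G(H) = -20 + 5*H (G(H) = 5*(H + (-5 + (⅓)*3)) = 5*(H + (-5 + 1)) = 5*(H - 4) = 5*(-4 + H) = -20 + 5*H)
V(R) = 2*R (V(R) = R + R = 2*R)
E = -8 (E = 2*(-4) = -8)
(G(C) + E)² = ((-20 + 5*3) - 8)² = ((-20 + 15) - 8)² = (-5 - 8)² = (-13)² = 169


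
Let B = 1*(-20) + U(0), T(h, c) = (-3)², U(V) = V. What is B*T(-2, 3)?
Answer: -180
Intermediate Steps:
T(h, c) = 9
B = -20 (B = 1*(-20) + 0 = -20 + 0 = -20)
B*T(-2, 3) = -20*9 = -180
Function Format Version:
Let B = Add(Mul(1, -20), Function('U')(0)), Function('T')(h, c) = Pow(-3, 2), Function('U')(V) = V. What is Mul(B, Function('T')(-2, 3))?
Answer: -180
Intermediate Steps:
Function('T')(h, c) = 9
B = -20 (B = Add(Mul(1, -20), 0) = Add(-20, 0) = -20)
Mul(B, Function('T')(-2, 3)) = Mul(-20, 9) = -180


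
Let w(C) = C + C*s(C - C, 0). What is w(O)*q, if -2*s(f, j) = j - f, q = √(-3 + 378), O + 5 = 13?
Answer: 40*√15 ≈ 154.92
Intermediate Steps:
O = 8 (O = -5 + 13 = 8)
q = 5*√15 (q = √375 = 5*√15 ≈ 19.365)
s(f, j) = f/2 - j/2 (s(f, j) = -(j - f)/2 = f/2 - j/2)
w(C) = C (w(C) = C + C*((C - C)/2 - ½*0) = C + C*((½)*0 + 0) = C + C*(0 + 0) = C + C*0 = C + 0 = C)
w(O)*q = 8*(5*√15) = 40*√15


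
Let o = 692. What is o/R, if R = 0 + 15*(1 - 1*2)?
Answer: -692/15 ≈ -46.133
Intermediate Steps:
R = -15 (R = 0 + 15*(1 - 2) = 0 + 15*(-1) = 0 - 15 = -15)
o/R = 692/(-15) = 692*(-1/15) = -692/15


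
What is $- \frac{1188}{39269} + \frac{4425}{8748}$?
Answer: $\frac{54457567}{114508404} \approx 0.47558$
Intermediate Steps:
$- \frac{1188}{39269} + \frac{4425}{8748} = \left(-1188\right) \frac{1}{39269} + 4425 \cdot \frac{1}{8748} = - \frac{1188}{39269} + \frac{1475}{2916} = \frac{54457567}{114508404}$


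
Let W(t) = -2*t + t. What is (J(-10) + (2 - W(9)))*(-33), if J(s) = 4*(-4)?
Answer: 165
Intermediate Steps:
J(s) = -16
W(t) = -t
(J(-10) + (2 - W(9)))*(-33) = (-16 + (2 - (-1)*9))*(-33) = (-16 + (2 - 1*(-9)))*(-33) = (-16 + (2 + 9))*(-33) = (-16 + 11)*(-33) = -5*(-33) = 165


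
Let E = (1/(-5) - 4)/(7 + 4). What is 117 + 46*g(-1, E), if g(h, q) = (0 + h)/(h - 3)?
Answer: 257/2 ≈ 128.50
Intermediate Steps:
E = -21/55 (E = (-1/5 - 4)/11 = -21/5*1/11 = -21/55 ≈ -0.38182)
g(h, q) = h/(-3 + h)
117 + 46*g(-1, E) = 117 + 46*(-1/(-3 - 1)) = 117 + 46*(-1/(-4)) = 117 + 46*(-1*(-1/4)) = 117 + 46*(1/4) = 117 + 23/2 = 257/2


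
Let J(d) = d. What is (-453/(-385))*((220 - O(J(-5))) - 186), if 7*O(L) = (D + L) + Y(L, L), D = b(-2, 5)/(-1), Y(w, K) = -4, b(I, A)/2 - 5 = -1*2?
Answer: 10419/245 ≈ 42.527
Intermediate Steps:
b(I, A) = 6 (b(I, A) = 10 + 2*(-1*2) = 10 + 2*(-2) = 10 - 4 = 6)
D = -6 (D = 6/(-1) = 6*(-1) = -6)
O(L) = -10/7 + L/7 (O(L) = ((-6 + L) - 4)/7 = (-10 + L)/7 = -10/7 + L/7)
(-453/(-385))*((220 - O(J(-5))) - 186) = (-453/(-385))*((220 - (-10/7 + (⅐)*(-5))) - 186) = (-453*(-1/385))*((220 - (-10/7 - 5/7)) - 186) = 453*((220 - 1*(-15/7)) - 186)/385 = 453*((220 + 15/7) - 186)/385 = 453*(1555/7 - 186)/385 = (453/385)*(253/7) = 10419/245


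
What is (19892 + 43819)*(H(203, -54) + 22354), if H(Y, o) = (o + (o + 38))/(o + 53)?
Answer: 1428655464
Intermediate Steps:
H(Y, o) = (38 + 2*o)/(53 + o) (H(Y, o) = (o + (38 + o))/(53 + o) = (38 + 2*o)/(53 + o))
(19892 + 43819)*(H(203, -54) + 22354) = (19892 + 43819)*(2*(19 - 54)/(53 - 54) + 22354) = 63711*(2*(-35)/(-1) + 22354) = 63711*(2*(-1)*(-35) + 22354) = 63711*(70 + 22354) = 63711*22424 = 1428655464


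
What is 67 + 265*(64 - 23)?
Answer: 10932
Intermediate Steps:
67 + 265*(64 - 23) = 67 + 265*41 = 67 + 10865 = 10932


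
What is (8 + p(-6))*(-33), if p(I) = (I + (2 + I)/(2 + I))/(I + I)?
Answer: -1111/4 ≈ -277.75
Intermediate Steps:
p(I) = (1 + I)/(2*I) (p(I) = (I + 1)/((2*I)) = (1 + I)*(1/(2*I)) = (1 + I)/(2*I))
(8 + p(-6))*(-33) = (8 + (½)*(1 - 6)/(-6))*(-33) = (8 + (½)*(-⅙)*(-5))*(-33) = (8 + 5/12)*(-33) = (101/12)*(-33) = -1111/4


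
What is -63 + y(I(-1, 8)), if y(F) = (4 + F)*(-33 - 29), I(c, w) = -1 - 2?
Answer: -125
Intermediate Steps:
I(c, w) = -3
y(F) = -248 - 62*F (y(F) = (4 + F)*(-62) = -248 - 62*F)
-63 + y(I(-1, 8)) = -63 + (-248 - 62*(-3)) = -63 + (-248 + 186) = -63 - 62 = -125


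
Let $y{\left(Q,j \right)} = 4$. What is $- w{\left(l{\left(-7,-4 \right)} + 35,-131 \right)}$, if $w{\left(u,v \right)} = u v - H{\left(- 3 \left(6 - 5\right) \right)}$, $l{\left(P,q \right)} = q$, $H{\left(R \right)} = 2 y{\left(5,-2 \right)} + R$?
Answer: $4066$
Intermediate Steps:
$H{\left(R \right)} = 8 + R$ ($H{\left(R \right)} = 2 \cdot 4 + R = 8 + R$)
$w{\left(u,v \right)} = -5 + u v$ ($w{\left(u,v \right)} = u v - \left(8 - 3 \left(6 - 5\right)\right) = u v - \left(8 - 3\right) = u v - 5 = -5 + u v$)
$- w{\left(l{\left(-7,-4 \right)} + 35,-131 \right)} = - (-5 + \left(-4 + 35\right) \left(-131\right)) = - (-5 + 31 \left(-131\right)) = - (-5 - 4061) = \left(-1\right) \left(-4066\right) = 4066$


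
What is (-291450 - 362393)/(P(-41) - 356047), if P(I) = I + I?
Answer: 653843/356129 ≈ 1.8360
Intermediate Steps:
P(I) = 2*I
(-291450 - 362393)/(P(-41) - 356047) = (-291450 - 362393)/(2*(-41) - 356047) = -653843/(-82 - 356047) = -653843/(-356129) = -653843*(-1/356129) = 653843/356129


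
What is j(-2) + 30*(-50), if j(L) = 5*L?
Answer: -1510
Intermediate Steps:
j(-2) + 30*(-50) = 5*(-2) + 30*(-50) = -10 - 1500 = -1510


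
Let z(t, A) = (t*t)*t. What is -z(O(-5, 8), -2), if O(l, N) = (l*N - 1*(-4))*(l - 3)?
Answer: -23887872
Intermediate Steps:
O(l, N) = (-3 + l)*(4 + N*l) (O(l, N) = (N*l + 4)*(-3 + l) = (4 + N*l)*(-3 + l) = (-3 + l)*(4 + N*l))
z(t, A) = t³ (z(t, A) = t²*t = t³)
-z(O(-5, 8), -2) = -(-12 + 4*(-5) + 8*(-5)² - 3*8*(-5))³ = -(-12 - 20 + 8*25 + 120)³ = -(-12 - 20 + 200 + 120)³ = -1*288³ = -1*23887872 = -23887872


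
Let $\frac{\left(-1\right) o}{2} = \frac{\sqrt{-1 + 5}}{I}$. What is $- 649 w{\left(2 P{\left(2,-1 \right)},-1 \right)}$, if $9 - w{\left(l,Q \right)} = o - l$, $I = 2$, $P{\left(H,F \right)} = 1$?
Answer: $-8437$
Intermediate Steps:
$o = -2$ ($o = - 2 \frac{\sqrt{-1 + 5}}{2} = - 2 \sqrt{4} \cdot \frac{1}{2} = - 2 \cdot 2 \cdot \frac{1}{2} = \left(-2\right) 1 = -2$)
$w{\left(l,Q \right)} = 11 + l$ ($w{\left(l,Q \right)} = 9 - \left(-2 - l\right) = 9 + \left(2 + l\right) = 11 + l$)
$- 649 w{\left(2 P{\left(2,-1 \right)},-1 \right)} = - 649 \left(11 + 2 \cdot 1\right) = - 649 \left(11 + 2\right) = \left(-649\right) 13 = -8437$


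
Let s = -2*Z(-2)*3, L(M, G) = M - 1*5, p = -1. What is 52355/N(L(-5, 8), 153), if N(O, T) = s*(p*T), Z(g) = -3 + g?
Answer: -10471/918 ≈ -11.406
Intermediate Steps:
L(M, G) = -5 + M (L(M, G) = M - 5 = -5 + M)
s = 30 (s = -2*(-3 - 2)*3 = -2*(-5)*3 = 10*3 = 30)
N(O, T) = -30*T (N(O, T) = 30*(-T) = -30*T)
52355/N(L(-5, 8), 153) = 52355/((-30*153)) = 52355/(-4590) = 52355*(-1/4590) = -10471/918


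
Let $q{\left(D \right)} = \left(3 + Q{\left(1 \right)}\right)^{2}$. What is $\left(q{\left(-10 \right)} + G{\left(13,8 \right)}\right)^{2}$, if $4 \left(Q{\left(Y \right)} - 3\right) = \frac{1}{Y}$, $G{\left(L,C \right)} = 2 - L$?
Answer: $\frac{201601}{256} \approx 787.5$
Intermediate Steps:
$Q{\left(Y \right)} = 3 + \frac{1}{4 Y}$
$q{\left(D \right)} = \frac{625}{16}$ ($q{\left(D \right)} = \left(3 + \left(3 + \frac{1}{4 \cdot 1}\right)\right)^{2} = \left(3 + \left(3 + \frac{1}{4} \cdot 1\right)\right)^{2} = \left(3 + \left(3 + \frac{1}{4}\right)\right)^{2} = \left(3 + \frac{13}{4}\right)^{2} = \left(\frac{25}{4}\right)^{2} = \frac{625}{16}$)
$\left(q{\left(-10 \right)} + G{\left(13,8 \right)}\right)^{2} = \left(\frac{625}{16} + \left(2 - 13\right)\right)^{2} = \left(\frac{625}{16} - 11\right)^{2} = \left(\frac{449}{16}\right)^{2} = \frac{201601}{256}$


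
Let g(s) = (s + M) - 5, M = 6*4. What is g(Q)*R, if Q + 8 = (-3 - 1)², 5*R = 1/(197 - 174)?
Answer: 27/115 ≈ 0.23478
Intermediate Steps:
M = 24
R = 1/115 (R = 1/(5*(197 - 174)) = (⅕)/23 = (⅕)*(1/23) = 1/115 ≈ 0.0086956)
Q = 8 (Q = -8 + (-3 - 1)² = -8 + (-4)² = -8 + 16 = 8)
g(s) = 19 + s (g(s) = (s + 24) - 5 = (24 + s) - 5 = 19 + s)
g(Q)*R = (19 + 8)*(1/115) = 27*(1/115) = 27/115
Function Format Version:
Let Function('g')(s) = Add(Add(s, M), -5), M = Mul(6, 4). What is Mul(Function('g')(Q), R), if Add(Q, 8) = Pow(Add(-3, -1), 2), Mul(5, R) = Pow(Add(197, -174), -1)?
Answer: Rational(27, 115) ≈ 0.23478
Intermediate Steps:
M = 24
R = Rational(1, 115) (R = Mul(Rational(1, 5), Pow(Add(197, -174), -1)) = Mul(Rational(1, 5), Pow(23, -1)) = Mul(Rational(1, 5), Rational(1, 23)) = Rational(1, 115) ≈ 0.0086956)
Q = 8 (Q = Add(-8, Pow(Add(-3, -1), 2)) = Add(-8, Pow(-4, 2)) = Add(-8, 16) = 8)
Function('g')(s) = Add(19, s) (Function('g')(s) = Add(Add(s, 24), -5) = Add(Add(24, s), -5) = Add(19, s))
Mul(Function('g')(Q), R) = Mul(Add(19, 8), Rational(1, 115)) = Mul(27, Rational(1, 115)) = Rational(27, 115)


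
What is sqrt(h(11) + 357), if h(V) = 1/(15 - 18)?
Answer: sqrt(3210)/3 ≈ 18.886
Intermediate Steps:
h(V) = -1/3 (h(V) = 1/(-3) = -1/3)
sqrt(h(11) + 357) = sqrt(-1/3 + 357) = sqrt(1070/3) = sqrt(3210)/3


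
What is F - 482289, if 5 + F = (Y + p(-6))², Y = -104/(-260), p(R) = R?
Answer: -12056566/25 ≈ -4.8226e+5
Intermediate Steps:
Y = ⅖ (Y = -104*(-1/260) = ⅖ ≈ 0.40000)
F = 659/25 (F = -5 + (⅖ - 6)² = -5 + (-28/5)² = -5 + 784/25 = 659/25 ≈ 26.360)
F - 482289 = 659/25 - 482289 = -12056566/25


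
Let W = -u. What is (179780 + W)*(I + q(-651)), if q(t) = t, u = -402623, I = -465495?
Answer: -271484828838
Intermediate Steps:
W = 402623 (W = -1*(-402623) = 402623)
(179780 + W)*(I + q(-651)) = (179780 + 402623)*(-465495 - 651) = 582403*(-466146) = -271484828838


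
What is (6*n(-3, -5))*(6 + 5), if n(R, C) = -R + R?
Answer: 0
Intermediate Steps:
n(R, C) = 0
(6*n(-3, -5))*(6 + 5) = (6*0)*(6 + 5) = 0*11 = 0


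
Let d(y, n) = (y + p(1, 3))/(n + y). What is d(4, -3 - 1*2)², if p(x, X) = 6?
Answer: 100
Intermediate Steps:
d(y, n) = (6 + y)/(n + y) (d(y, n) = (y + 6)/(n + y) = (6 + y)/(n + y))
d(4, -3 - 1*2)² = ((6 + 4)/((-3 - 1*2) + 4))² = (10/((-3 - 2) + 4))² = (10/(-5 + 4))² = (10/(-1))² = (-1*10)² = (-10)² = 100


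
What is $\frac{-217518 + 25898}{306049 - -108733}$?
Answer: $- \frac{95810}{207391} \approx -0.46198$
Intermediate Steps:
$\frac{-217518 + 25898}{306049 - -108733} = - \frac{191620}{306049 + 108733} = - \frac{191620}{414782} = \left(-191620\right) \frac{1}{414782} = - \frac{95810}{207391}$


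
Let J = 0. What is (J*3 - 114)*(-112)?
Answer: 12768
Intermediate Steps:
(J*3 - 114)*(-112) = (0*3 - 114)*(-112) = (0 - 114)*(-112) = -114*(-112) = 12768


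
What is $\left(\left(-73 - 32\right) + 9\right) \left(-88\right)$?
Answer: $8448$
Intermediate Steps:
$\left(\left(-73 - 32\right) + 9\right) \left(-88\right) = \left(-105 + 9\right) \left(-88\right) = \left(-96\right) \left(-88\right) = 8448$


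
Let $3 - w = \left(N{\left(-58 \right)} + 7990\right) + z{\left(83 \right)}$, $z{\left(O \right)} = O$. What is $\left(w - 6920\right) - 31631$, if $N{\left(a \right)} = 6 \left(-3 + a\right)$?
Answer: $-46255$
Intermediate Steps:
$N{\left(a \right)} = -18 + 6 a$
$w = -7704$ ($w = 3 - \left(\left(\left(-18 + 6 \left(-58\right)\right) + 7990\right) + 83\right) = 3 - \left(\left(\left(-18 - 348\right) + 7990\right) + 83\right) = 3 - \left(\left(-366 + 7990\right) + 83\right) = 3 - \left(7624 + 83\right) = 3 - 7707 = -7704$)
$\left(w - 6920\right) - 31631 = \left(-7704 - 6920\right) - 31631 = -14624 - 31631 = -46255$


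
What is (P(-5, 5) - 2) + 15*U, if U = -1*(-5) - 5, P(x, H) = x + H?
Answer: -2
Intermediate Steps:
P(x, H) = H + x
U = 0 (U = 5 - 5 = 0)
(P(-5, 5) - 2) + 15*U = ((5 - 5) - 2) + 15*0 = (0 - 2) + 0 = -2 + 0 = -2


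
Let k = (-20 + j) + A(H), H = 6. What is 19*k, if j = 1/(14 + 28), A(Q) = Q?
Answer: -11153/42 ≈ -265.55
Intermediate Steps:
j = 1/42 ≈ 0.023810
k = -587/42 (k = (-20 + 1/42) + 6 = -839/42 + 6 = -587/42 ≈ -13.976)
19*k = 19*(-587/42) = -11153/42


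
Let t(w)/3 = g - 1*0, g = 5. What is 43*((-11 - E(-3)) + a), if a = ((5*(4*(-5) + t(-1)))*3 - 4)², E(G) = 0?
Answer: 267890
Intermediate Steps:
t(w) = 15 (t(w) = 3*(5 - 1*0) = 3*(5 + 0) = 3*5 = 15)
a = 6241 (a = ((5*(4*(-5) + 15))*3 - 4)² = ((5*(-20 + 15))*3 - 4)² = ((5*(-5))*3 - 4)² = (-25*3 - 4)² = (-75 - 4)² = (-79)² = 6241)
43*((-11 - E(-3)) + a) = 43*((-11 - 1*0) + 6241) = 43*((-11 + 0) + 6241) = 43*(-11 + 6241) = 43*6230 = 267890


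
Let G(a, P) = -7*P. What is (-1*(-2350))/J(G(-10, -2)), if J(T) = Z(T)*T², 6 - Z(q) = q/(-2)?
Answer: 1175/1274 ≈ 0.92229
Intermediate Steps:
Z(q) = 6 + q/2 (Z(q) = 6 - q/(-2) = 6 - q*(-1)/2 = 6 - (-1)*q/2 = 6 + q/2)
J(T) = T²*(6 + T/2) (J(T) = (6 + T/2)*T² = T²*(6 + T/2))
(-1*(-2350))/J(G(-10, -2)) = (-1*(-2350))/(((-7*(-2))²*(12 - 7*(-2))/2)) = 2350/(((½)*14²*(12 + 14))) = 2350/(((½)*196*26)) = 2350/2548 = 2350*(1/2548) = 1175/1274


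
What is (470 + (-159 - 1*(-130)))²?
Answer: 194481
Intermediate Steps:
(470 + (-159 - 1*(-130)))² = (470 + (-159 + 130))² = (470 - 29)² = 441² = 194481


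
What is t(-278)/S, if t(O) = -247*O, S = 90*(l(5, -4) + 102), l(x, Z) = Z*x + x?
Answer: 34333/3915 ≈ 8.7696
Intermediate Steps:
l(x, Z) = x + Z*x
S = 7830 (S = 90*(5*(1 - 4) + 102) = 90*(5*(-3) + 102) = 90*(-15 + 102) = 90*87 = 7830)
t(-278)/S = -247*(-278)/7830 = 68666*(1/7830) = 34333/3915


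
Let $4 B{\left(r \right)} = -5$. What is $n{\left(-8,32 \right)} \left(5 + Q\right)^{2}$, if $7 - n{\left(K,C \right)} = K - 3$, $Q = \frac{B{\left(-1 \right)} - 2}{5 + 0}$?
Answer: $\frac{68121}{200} \approx 340.6$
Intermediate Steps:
$B{\left(r \right)} = - \frac{5}{4}$ ($B{\left(r \right)} = \frac{1}{4} \left(-5\right) = - \frac{5}{4}$)
$Q = - \frac{13}{20}$ ($Q = \frac{- \frac{5}{4} - 2}{5 + 0} = - \frac{13}{4 \cdot 5} = \left(- \frac{13}{4}\right) \frac{1}{5} = - \frac{13}{20} \approx -0.65$)
$n{\left(K,C \right)} = 10 - K$ ($n{\left(K,C \right)} = 7 - \left(K - 3\right) = 7 - \left(-3 + K\right) = 10 - K$)
$n{\left(-8,32 \right)} \left(5 + Q\right)^{2} = \left(10 - -8\right) \left(5 - \frac{13}{20}\right)^{2} = \left(10 + 8\right) \left(\frac{87}{20}\right)^{2} = 18 \cdot \frac{7569}{400} = \frac{68121}{200}$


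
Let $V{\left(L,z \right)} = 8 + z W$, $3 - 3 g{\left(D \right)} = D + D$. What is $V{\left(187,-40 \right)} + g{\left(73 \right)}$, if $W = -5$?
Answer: $\frac{481}{3} \approx 160.33$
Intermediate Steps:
$g{\left(D \right)} = 1 - \frac{2 D}{3}$ ($g{\left(D \right)} = 1 - \frac{D + D}{3} = 1 - \frac{2 D}{3}$)
$V{\left(L,z \right)} = 8 - 5 z$ ($V{\left(L,z \right)} = 8 + z \left(-5\right) = 8 - 5 z$)
$V{\left(187,-40 \right)} + g{\left(73 \right)} = \left(8 - -200\right) + \left(1 - \frac{146}{3}\right) = \left(8 + 200\right) + \left(1 - \frac{146}{3}\right) = 208 - \frac{143}{3} = \frac{481}{3}$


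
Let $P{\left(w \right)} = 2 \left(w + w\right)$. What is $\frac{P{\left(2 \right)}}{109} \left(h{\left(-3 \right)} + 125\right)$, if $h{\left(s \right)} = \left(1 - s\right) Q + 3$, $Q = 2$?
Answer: $\frac{1088}{109} \approx 9.9817$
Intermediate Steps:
$P{\left(w \right)} = 4 w$ ($P{\left(w \right)} = 2 \cdot 2 w = 4 w$)
$h{\left(s \right)} = 5 - 2 s$ ($h{\left(s \right)} = \left(1 - s\right) 2 + 3 = \left(2 - 2 s\right) + 3 = 5 - 2 s$)
$\frac{P{\left(2 \right)}}{109} \left(h{\left(-3 \right)} + 125\right) = \frac{4 \cdot 2}{109} \left(\left(5 - -6\right) + 125\right) = 8 \cdot \frac{1}{109} \left(\left(5 + 6\right) + 125\right) = \frac{8 \left(11 + 125\right)}{109} = \frac{8}{109} \cdot 136 = \frac{1088}{109}$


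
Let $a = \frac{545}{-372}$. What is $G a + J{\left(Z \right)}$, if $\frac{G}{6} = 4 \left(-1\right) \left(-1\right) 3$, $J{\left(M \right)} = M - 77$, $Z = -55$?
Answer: $- \frac{7362}{31} \approx -237.48$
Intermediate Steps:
$J{\left(M \right)} = -77 + M$
$a = - \frac{545}{372}$ ($a = 545 \left(- \frac{1}{372}\right) = - \frac{545}{372} \approx -1.4651$)
$G = 72$ ($G = 6 \cdot 4 \left(-1\right) \left(-1\right) 3 = 6 \left(-4\right) \left(-1\right) 3 = 6 \cdot 4 \cdot 3 = 6 \cdot 12 = 72$)
$G a + J{\left(Z \right)} = 72 \left(- \frac{545}{372}\right) - 132 = - \frac{3270}{31} - 132 = - \frac{7362}{31}$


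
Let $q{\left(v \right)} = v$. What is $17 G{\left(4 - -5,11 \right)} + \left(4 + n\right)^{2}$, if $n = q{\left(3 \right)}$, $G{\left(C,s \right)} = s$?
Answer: $236$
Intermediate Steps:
$n = 3$
$17 G{\left(4 - -5,11 \right)} + \left(4 + n\right)^{2} = 17 \cdot 11 + \left(4 + 3\right)^{2} = 187 + 7^{2} = 187 + 49 = 236$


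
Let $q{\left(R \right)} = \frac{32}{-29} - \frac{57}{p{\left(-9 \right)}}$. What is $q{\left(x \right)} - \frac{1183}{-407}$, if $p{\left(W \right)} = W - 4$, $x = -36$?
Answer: $\frac{949450}{153439} \approx 6.1878$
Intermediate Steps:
$p{\left(W \right)} = -4 + W$ ($p{\left(W \right)} = W - 4 = -4 + W$)
$q{\left(R \right)} = \frac{1237}{377}$ ($q{\left(R \right)} = \frac{32}{-29} - \frac{57}{-4 - 9} = 32 \left(- \frac{1}{29}\right) - \frac{57}{-13} = - \frac{32}{29} - - \frac{57}{13} = - \frac{32}{29} + \frac{57}{13} = \frac{1237}{377}$)
$q{\left(x \right)} - \frac{1183}{-407} = \frac{1237}{377} - \frac{1183}{-407} = \frac{1237}{377} - 1183 \left(- \frac{1}{407}\right) = \frac{1237}{377} - - \frac{1183}{407} = \frac{1237}{377} + \frac{1183}{407} = \frac{949450}{153439}$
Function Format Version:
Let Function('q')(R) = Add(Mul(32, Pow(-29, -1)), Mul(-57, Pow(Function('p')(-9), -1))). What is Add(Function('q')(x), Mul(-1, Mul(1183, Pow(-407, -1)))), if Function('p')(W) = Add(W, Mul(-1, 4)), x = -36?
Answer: Rational(949450, 153439) ≈ 6.1878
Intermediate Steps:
Function('p')(W) = Add(-4, W) (Function('p')(W) = Add(W, -4) = Add(-4, W))
Function('q')(R) = Rational(1237, 377) (Function('q')(R) = Add(Mul(32, Pow(-29, -1)), Mul(-57, Pow(Add(-4, -9), -1))) = Add(Mul(32, Rational(-1, 29)), Mul(-57, Pow(-13, -1))) = Add(Rational(-32, 29), Mul(-57, Rational(-1, 13))) = Add(Rational(-32, 29), Rational(57, 13)) = Rational(1237, 377))
Add(Function('q')(x), Mul(-1, Mul(1183, Pow(-407, -1)))) = Add(Rational(1237, 377), Mul(-1, Mul(1183, Pow(-407, -1)))) = Add(Rational(1237, 377), Mul(-1, Mul(1183, Rational(-1, 407)))) = Add(Rational(1237, 377), Mul(-1, Rational(-1183, 407))) = Add(Rational(1237, 377), Rational(1183, 407)) = Rational(949450, 153439)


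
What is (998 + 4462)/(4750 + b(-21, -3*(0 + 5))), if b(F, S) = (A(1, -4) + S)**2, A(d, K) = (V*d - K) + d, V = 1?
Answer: 5460/4831 ≈ 1.1302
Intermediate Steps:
A(d, K) = -K + 2*d (A(d, K) = (1*d - K) + d = (d - K) + d = -K + 2*d)
b(F, S) = (6 + S)**2 (b(F, S) = ((-1*(-4) + 2*1) + S)**2 = ((4 + 2) + S)**2 = (6 + S)**2)
(998 + 4462)/(4750 + b(-21, -3*(0 + 5))) = (998 + 4462)/(4750 + (6 - 3*(0 + 5))**2) = 5460/(4750 + (6 - 3*5)**2) = 5460/(4750 + (6 - 15)**2) = 5460/(4750 + (-9)**2) = 5460/(4750 + 81) = 5460/4831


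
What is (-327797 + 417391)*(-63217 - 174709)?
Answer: -21316742044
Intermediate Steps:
(-327797 + 417391)*(-63217 - 174709) = 89594*(-237926) = -21316742044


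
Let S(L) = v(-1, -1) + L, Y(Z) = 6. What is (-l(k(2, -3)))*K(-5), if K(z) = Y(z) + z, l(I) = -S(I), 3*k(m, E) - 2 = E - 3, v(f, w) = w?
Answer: -7/3 ≈ -2.3333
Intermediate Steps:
k(m, E) = -⅓ + E/3 (k(m, E) = ⅔ + (E - 3)/3 = ⅔ + (-3 + E)/3 = ⅔ + (-1 + E/3) = -⅓ + E/3)
S(L) = -1 + L
l(I) = 1 - I (l(I) = -(-1 + I) = 1 - I)
K(z) = 6 + z
(-l(k(2, -3)))*K(-5) = (-(1 - (-⅓ + (⅓)*(-3))))*(6 - 5) = -(1 - (-⅓ - 1))*1 = -(1 - 1*(-4/3))*1 = -(1 + 4/3)*1 = -1*7/3*1 = -7/3*1 = -7/3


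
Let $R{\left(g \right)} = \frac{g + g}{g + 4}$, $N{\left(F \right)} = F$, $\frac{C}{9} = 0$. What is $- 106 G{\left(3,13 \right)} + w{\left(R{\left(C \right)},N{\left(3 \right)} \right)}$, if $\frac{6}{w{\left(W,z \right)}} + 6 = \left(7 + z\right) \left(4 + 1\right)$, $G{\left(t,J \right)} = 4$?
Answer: $- \frac{9325}{22} \approx -423.86$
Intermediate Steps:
$C = 0$ ($C = 9 \cdot 0 = 0$)
$R{\left(g \right)} = \frac{2 g}{4 + g}$
$w{\left(W,z \right)} = \frac{6}{29 + 5 z}$ ($w{\left(W,z \right)} = \frac{6}{-6 + \left(7 + z\right) \left(4 + 1\right)} = \frac{6}{-6 + \left(7 + z\right) 5} = \frac{6}{-6 + \left(35 + 5 z\right)} = \frac{6}{29 + 5 z}$)
$- 106 G{\left(3,13 \right)} + w{\left(R{\left(C \right)},N{\left(3 \right)} \right)} = \left(-106\right) 4 + \frac{6}{29 + 5 \cdot 3} = -424 + \frac{6}{29 + 15} = -424 + \frac{6}{44} = -424 + 6 \cdot \frac{1}{44} = -424 + \frac{3}{22} = - \frac{9325}{22}$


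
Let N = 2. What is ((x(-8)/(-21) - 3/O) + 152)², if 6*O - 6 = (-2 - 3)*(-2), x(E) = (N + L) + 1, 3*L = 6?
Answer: 640444249/28224 ≈ 22691.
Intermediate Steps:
L = 2 (L = (⅓)*6 = 2)
x(E) = 5 (x(E) = (2 + 2) + 1 = 4 + 1 = 5)
O = 8/3 (O = 1 + ((-2 - 3)*(-2))/6 = 1 + (-5*(-2))/6 = 1 + (⅙)*10 = 1 + 5/3 = 8/3 ≈ 2.6667)
((x(-8)/(-21) - 3/O) + 152)² = ((5/(-21) - 3/8/3) + 152)² = ((5*(-1/21) - 3*3/8) + 152)² = ((-5/21 - 9/8) + 152)² = (-229/168 + 152)² = (25307/168)² = 640444249/28224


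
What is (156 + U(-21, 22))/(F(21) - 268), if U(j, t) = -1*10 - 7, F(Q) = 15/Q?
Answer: -973/1871 ≈ -0.52004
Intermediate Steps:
U(j, t) = -17 (U(j, t) = -10 - 7 = -17)
(156 + U(-21, 22))/(F(21) - 268) = (156 - 17)/(15/21 - 268) = 139/(15*(1/21) - 268) = 139/(5/7 - 268) = 139/(-1871/7) = 139*(-7/1871) = -973/1871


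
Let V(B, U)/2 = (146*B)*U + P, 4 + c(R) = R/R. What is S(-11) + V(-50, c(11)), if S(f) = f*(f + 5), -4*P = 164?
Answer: 43784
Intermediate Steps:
c(R) = -3 (c(R) = -4 + R/R = -4 + 1 = -3)
P = -41 (P = -1/4*164 = -41)
S(f) = f*(5 + f)
V(B, U) = -82 + 292*B*U (V(B, U) = 2*((146*B)*U - 41) = 2*(146*B*U - 41) = 2*(-41 + 146*B*U) = -82 + 292*B*U)
S(-11) + V(-50, c(11)) = -11*(5 - 11) + (-82 + 292*(-50)*(-3)) = -11*(-6) + (-82 + 43800) = 66 + 43718 = 43784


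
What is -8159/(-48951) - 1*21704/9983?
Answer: -980981207/488677833 ≈ -2.0074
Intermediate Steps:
-8159/(-48951) - 1*21704/9983 = -8159*(-1/48951) - 21704*1/9983 = 8159/48951 - 21704/9983 = -980981207/488677833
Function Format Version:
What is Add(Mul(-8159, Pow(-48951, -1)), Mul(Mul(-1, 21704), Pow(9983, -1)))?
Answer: Rational(-980981207, 488677833) ≈ -2.0074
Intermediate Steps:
Add(Mul(-8159, Pow(-48951, -1)), Mul(Mul(-1, 21704), Pow(9983, -1))) = Add(Mul(-8159, Rational(-1, 48951)), Mul(-21704, Rational(1, 9983))) = Add(Rational(8159, 48951), Rational(-21704, 9983)) = Rational(-980981207, 488677833)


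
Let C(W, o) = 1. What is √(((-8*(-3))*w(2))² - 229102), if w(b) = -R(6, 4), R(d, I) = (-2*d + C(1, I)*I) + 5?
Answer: I*√223918 ≈ 473.2*I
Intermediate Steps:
R(d, I) = 5 + I - 2*d (R(d, I) = (-2*d + 1*I) + 5 = (-2*d + I) + 5 = (I - 2*d) + 5 = 5 + I - 2*d)
w(b) = 3 (w(b) = -(5 + 4 - 2*6) = -(5 + 4 - 12) = -1*(-3) = 3)
√(((-8*(-3))*w(2))² - 229102) = √((-8*(-3)*3)² - 229102) = √((24*3)² - 229102) = √(72² - 229102) = √(5184 - 229102) = √(-223918) = I*√223918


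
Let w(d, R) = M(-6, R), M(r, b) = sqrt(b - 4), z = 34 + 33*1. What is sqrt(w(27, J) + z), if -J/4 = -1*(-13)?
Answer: sqrt(67 + 2*I*sqrt(14)) ≈ 8.1981 + 0.45641*I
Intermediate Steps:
z = 67 (z = 34 + 33 = 67)
J = -52 (J = -(-4)*(-13) = -4*13 = -52)
M(r, b) = sqrt(-4 + b)
w(d, R) = sqrt(-4 + R)
sqrt(w(27, J) + z) = sqrt(sqrt(-4 - 52) + 67) = sqrt(sqrt(-56) + 67) = sqrt(2*I*sqrt(14) + 67) = sqrt(67 + 2*I*sqrt(14))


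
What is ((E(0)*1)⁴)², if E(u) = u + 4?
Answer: 65536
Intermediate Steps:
E(u) = 4 + u
((E(0)*1)⁴)² = (((4 + 0)*1)⁴)² = ((4*1)⁴)² = (4⁴)² = 256² = 65536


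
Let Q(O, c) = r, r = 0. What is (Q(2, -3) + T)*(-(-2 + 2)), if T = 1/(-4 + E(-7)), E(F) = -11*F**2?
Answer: 0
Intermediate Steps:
Q(O, c) = 0
T = -1/543 (T = 1/(-4 - 11*(-7)**2) = 1/(-4 - 11*49) = 1/(-4 - 539) = 1/(-543) = -1/543 ≈ -0.0018416)
(Q(2, -3) + T)*(-(-2 + 2)) = (0 - 1/543)*(-(-2 + 2)) = -(-1)*0/543 = -1/543*0 = 0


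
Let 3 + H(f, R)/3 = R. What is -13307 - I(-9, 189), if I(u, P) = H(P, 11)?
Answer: -13331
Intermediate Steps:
H(f, R) = -9 + 3*R
I(u, P) = 24 (I(u, P) = -9 + 3*11 = -9 + 33 = 24)
-13307 - I(-9, 189) = -13307 - 1*24 = -13307 - 24 = -13331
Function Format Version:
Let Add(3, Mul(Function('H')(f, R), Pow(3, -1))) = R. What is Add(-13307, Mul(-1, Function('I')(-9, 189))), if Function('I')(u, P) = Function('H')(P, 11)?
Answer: -13331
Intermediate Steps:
Function('H')(f, R) = Add(-9, Mul(3, R))
Function('I')(u, P) = 24 (Function('I')(u, P) = Add(-9, Mul(3, 11)) = Add(-9, 33) = 24)
Add(-13307, Mul(-1, Function('I')(-9, 189))) = Add(-13307, Mul(-1, 24)) = Add(-13307, -24) = -13331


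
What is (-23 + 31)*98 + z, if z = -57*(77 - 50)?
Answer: -755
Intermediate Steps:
z = -1539 (z = -57*27 = -1539)
(-23 + 31)*98 + z = (-23 + 31)*98 - 1539 = 8*98 - 1539 = 784 - 1539 = -755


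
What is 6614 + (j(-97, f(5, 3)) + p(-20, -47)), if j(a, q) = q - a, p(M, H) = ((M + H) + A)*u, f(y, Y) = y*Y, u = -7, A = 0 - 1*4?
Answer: 7223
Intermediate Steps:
A = -4 (A = 0 - 4 = -4)
f(y, Y) = Y*y
p(M, H) = 28 - 7*H - 7*M (p(M, H) = ((M + H) - 4)*(-7) = ((H + M) - 4)*(-7) = (-4 + H + M)*(-7) = 28 - 7*H - 7*M)
6614 + (j(-97, f(5, 3)) + p(-20, -47)) = 6614 + ((3*5 - 1*(-97)) + (28 - 7*(-47) - 7*(-20))) = 6614 + ((15 + 97) + (28 + 329 + 140)) = 6614 + (112 + 497) = 6614 + 609 = 7223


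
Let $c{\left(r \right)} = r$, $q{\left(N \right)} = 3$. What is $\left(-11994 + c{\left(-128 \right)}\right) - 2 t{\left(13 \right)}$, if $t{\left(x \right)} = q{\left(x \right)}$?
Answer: $-12128$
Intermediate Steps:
$t{\left(x \right)} = 3$
$\left(-11994 + c{\left(-128 \right)}\right) - 2 t{\left(13 \right)} = \left(-11994 - 128\right) - 6 = -12122 - 6 = -12128$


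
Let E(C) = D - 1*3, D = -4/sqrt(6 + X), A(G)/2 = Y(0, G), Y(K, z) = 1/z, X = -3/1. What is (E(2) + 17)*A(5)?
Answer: 28/5 - 8*sqrt(3)/15 ≈ 4.6762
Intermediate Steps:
X = -3 (X = -3*1 = -3)
A(G) = 2/G
D = -4*sqrt(3)/3 (D = -4/sqrt(6 - 3) = -4*sqrt(3)/3 ≈ -2.3094)
E(C) = -3 - 4*sqrt(3)/3 (E(C) = -4*sqrt(3)/3 - 1*3 = -4*sqrt(3)/3 - 3 = -3 - 4*sqrt(3)/3)
(E(2) + 17)*A(5) = ((-3 - 4*sqrt(3)/3) + 17)*(2/5) = (14 - 4*sqrt(3)/3)*(2*(1/5)) = (14 - 4*sqrt(3)/3)*(2/5) = 28/5 - 8*sqrt(3)/15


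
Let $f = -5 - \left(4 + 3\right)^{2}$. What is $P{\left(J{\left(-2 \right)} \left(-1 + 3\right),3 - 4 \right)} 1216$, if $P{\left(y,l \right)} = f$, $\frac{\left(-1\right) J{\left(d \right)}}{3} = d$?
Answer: $-65664$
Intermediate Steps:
$J{\left(d \right)} = - 3 d$
$f = -54$ ($f = -5 - 7^{2} = -5 - 49 = -54$)
$P{\left(y,l \right)} = -54$
$P{\left(J{\left(-2 \right)} \left(-1 + 3\right),3 - 4 \right)} 1216 = \left(-54\right) 1216 = -65664$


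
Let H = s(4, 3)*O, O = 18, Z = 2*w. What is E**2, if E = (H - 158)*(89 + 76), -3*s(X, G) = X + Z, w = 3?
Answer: 1293840900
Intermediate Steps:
Z = 6 (Z = 2*3 = 6)
s(X, G) = -2 - X/3 (s(X, G) = -(X + 6)/3 = -(6 + X)/3 = -2 - X/3)
H = -60 (H = (-2 - 1/3*4)*18 = (-2 - 4/3)*18 = -10/3*18 = -60)
E = -35970 (E = (-60 - 158)*(89 + 76) = -218*165 = -35970)
E**2 = (-35970)**2 = 1293840900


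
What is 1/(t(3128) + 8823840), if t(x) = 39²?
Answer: 1/8825361 ≈ 1.1331e-7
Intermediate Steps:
t(x) = 1521
1/(t(3128) + 8823840) = 1/(1521 + 8823840) = 1/8825361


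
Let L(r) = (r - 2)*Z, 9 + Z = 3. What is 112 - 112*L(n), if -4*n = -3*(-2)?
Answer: -2240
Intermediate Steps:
n = -3/2 (n = -(-3)*(-2)/4 = -¼*6 = -3/2 ≈ -1.5000)
Z = -6 (Z = -9 + 3 = -6)
L(r) = 12 - 6*r (L(r) = (r - 2)*(-6) = (-2 + r)*(-6) = 12 - 6*r)
112 - 112*L(n) = 112 - 112*(12 - 6*(-3/2)) = 112 - 112*(12 + 9) = 112 - 112*21 = 112 - 2352 = -2240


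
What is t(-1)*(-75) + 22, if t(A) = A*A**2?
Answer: 97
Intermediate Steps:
t(A) = A**3
t(-1)*(-75) + 22 = (-1)**3*(-75) + 22 = -1*(-75) + 22 = 75 + 22 = 97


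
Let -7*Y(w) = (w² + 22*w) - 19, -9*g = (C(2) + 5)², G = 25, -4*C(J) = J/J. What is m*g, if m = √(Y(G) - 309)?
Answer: -361*I*√23233/1008 ≈ -54.588*I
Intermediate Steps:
C(J) = -¼ (C(J) = -J/(4*J) = -¼*1 = -¼)
g = -361/144 (g = -(-¼ + 5)²/9 = -(19/4)²/9 = -⅑*361/16 = -361/144 ≈ -2.5069)
Y(w) = 19/7 - 22*w/7 - w²/7 (Y(w) = -((w² + 22*w) - 19)/7 = -(-19 + w² + 22*w)/7 = 19/7 - 22*w/7 - w²/7)
m = I*√23233/7 (m = √((19/7 - 22/7*25 - ⅐*25²) - 309) = √((19/7 - 550/7 - ⅐*625) - 309) = √((19/7 - 550/7 - 625/7) - 309) = √(-1156/7 - 309) = √(-3319/7) = I*√23233/7 ≈ 21.775*I)
m*g = (I*√23233/7)*(-361/144) = -361*I*√23233/1008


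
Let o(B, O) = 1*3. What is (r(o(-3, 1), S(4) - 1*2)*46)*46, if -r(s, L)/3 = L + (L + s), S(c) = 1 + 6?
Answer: -82524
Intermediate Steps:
S(c) = 7
o(B, O) = 3
r(s, L) = -6*L - 3*s (r(s, L) = -3*(L + (L + s)) = -3*(s + 2*L) = -6*L - 3*s)
(r(o(-3, 1), S(4) - 1*2)*46)*46 = ((-6*(7 - 1*2) - 3*3)*46)*46 = ((-6*(7 - 2) - 9)*46)*46 = ((-6*5 - 9)*46)*46 = ((-30 - 9)*46)*46 = -39*46*46 = -1794*46 = -82524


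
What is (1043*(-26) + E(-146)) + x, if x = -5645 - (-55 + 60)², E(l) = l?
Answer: -32934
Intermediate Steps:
x = -5670 (x = -5645 - 1*5² = -5645 - 1*25 = -5645 - 25 = -5670)
(1043*(-26) + E(-146)) + x = (1043*(-26) - 146) - 5670 = (-27118 - 146) - 5670 = -27264 - 5670 = -32934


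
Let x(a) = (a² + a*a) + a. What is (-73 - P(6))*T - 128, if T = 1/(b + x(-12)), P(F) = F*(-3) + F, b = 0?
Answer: -35389/276 ≈ -128.22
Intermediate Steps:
x(a) = a + 2*a² (x(a) = (a² + a²) + a = 2*a² + a = a + 2*a²)
P(F) = -2*F (P(F) = -3*F + F = -2*F)
T = 1/276 (T = 1/(0 - 12*(1 + 2*(-12))) = 1/(0 - 12*(1 - 24)) = 1/(0 - 12*(-23)) = 1/(0 + 276) = 1/276 ≈ 0.0036232)
(-73 - P(6))*T - 128 = (-73 - (-2)*6)*(1/276) - 128 = (-73 - 1*(-12))*(1/276) - 128 = (-73 + 12)*(1/276) - 128 = -61*1/276 - 128 = -61/276 - 128 = -35389/276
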